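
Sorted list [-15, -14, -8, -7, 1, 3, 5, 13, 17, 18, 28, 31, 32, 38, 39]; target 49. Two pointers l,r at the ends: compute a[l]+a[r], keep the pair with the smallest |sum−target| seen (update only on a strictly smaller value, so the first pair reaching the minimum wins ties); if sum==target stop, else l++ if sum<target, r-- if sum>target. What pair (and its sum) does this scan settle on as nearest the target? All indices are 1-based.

pair (17, 32) with sum 49 (|Δ|=0)

l=1 r=15: -15+39=24 d=25 *, l++
l=2 r=15: -14+39=25 d=24 *, l++
l=3 r=15: -8+39=31 d=18 *, l++
l=4 r=15: -7+39=32 d=17 *, l++
l=5 r=15: 1+39=40 d=9 *, l++
l=6 r=15: 3+39=42 d=7 *, l++
l=7 r=15: 5+39=44 d=5 *, l++
l=8 r=15: 13+39=52 d=3 *, r--
l=8 r=14: 13+38=51 d=2 *, r--
l=8 r=13: 13+32=45 d=4, l++
l=9 r=13: 17+32=49 d=0 *, stop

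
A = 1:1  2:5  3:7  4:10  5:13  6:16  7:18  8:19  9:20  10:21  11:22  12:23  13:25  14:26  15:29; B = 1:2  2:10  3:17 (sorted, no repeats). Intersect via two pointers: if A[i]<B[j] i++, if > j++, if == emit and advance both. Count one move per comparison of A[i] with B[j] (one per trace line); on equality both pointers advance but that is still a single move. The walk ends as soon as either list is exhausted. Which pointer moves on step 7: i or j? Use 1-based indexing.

[i=1,j=1] 1<2 → i++
[i=2,j=1] 5>2 → j++
[i=2,j=2] 5<10 → i++
[i=3,j=2] 7<10 → i++
[i=4,j=2] 10==10 emit → i++,j++
[i=5,j=3] 13<17 → i++
[i=6,j=3] 16<17 → i++

i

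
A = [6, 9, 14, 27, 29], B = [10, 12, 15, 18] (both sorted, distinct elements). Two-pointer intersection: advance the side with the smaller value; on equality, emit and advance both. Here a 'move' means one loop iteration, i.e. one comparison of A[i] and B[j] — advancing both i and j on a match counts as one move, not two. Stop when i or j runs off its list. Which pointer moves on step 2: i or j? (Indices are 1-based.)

[i=1,j=1] 6<10 → i++
[i=2,j=1] 9<10 → i++

i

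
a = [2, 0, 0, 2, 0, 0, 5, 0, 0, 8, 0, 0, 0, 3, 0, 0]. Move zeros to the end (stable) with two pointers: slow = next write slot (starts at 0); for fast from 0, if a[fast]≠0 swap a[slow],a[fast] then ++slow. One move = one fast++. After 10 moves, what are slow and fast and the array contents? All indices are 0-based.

(s=0,f=0) a[fast]=2≠0 swap→a[0]=2 → slow++,fast++
(s=1,f=1) a[fast]=0 → fast++
(s=1,f=2) a[fast]=0 → fast++
(s=1,f=3) a[fast]=2≠0 swap→a[1]=2 → slow++,fast++
(s=2,f=4) a[fast]=0 → fast++
(s=2,f=5) a[fast]=0 → fast++
(s=2,f=6) a[fast]=5≠0 swap→a[2]=5 → slow++,fast++
(s=3,f=7) a[fast]=0 → fast++
(s=3,f=8) a[fast]=0 → fast++
(s=3,f=9) a[fast]=8≠0 swap→a[3]=8 → slow++,fast++

slow=4, fast=10, a=[2, 2, 5, 8, 0, 0, 0, 0, 0, 0, 0, 0, 0, 3, 0, 0]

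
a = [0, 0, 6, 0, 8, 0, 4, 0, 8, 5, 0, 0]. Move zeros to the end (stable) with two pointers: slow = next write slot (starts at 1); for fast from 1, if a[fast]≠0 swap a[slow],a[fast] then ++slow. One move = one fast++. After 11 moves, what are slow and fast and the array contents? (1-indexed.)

slow=6, fast=12, a=[6, 8, 4, 8, 5, 0, 0, 0, 0, 0, 0, 0]

(s=1,f=1) a[fast]=0 → fast++
(s=1,f=2) a[fast]=0 → fast++
(s=1,f=3) a[fast]=6≠0 swap→a[1]=6 → slow++,fast++
(s=2,f=4) a[fast]=0 → fast++
(s=2,f=5) a[fast]=8≠0 swap→a[2]=8 → slow++,fast++
(s=3,f=6) a[fast]=0 → fast++
(s=3,f=7) a[fast]=4≠0 swap→a[3]=4 → slow++,fast++
(s=4,f=8) a[fast]=0 → fast++
(s=4,f=9) a[fast]=8≠0 swap→a[4]=8 → slow++,fast++
(s=5,f=10) a[fast]=5≠0 swap→a[5]=5 → slow++,fast++
(s=6,f=11) a[fast]=0 → fast++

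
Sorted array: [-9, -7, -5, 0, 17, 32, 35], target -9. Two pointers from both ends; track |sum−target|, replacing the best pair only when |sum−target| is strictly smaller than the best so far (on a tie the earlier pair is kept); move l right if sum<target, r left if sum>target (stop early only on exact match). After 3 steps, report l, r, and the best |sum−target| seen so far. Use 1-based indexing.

l=1 r=7: -9+35=26 d=35 *, r--
l=1 r=6: -9+32=23 d=32 *, r--
l=1 r=5: -9+17=8 d=17 *, r--

l=1, r=4, best |Δ|=17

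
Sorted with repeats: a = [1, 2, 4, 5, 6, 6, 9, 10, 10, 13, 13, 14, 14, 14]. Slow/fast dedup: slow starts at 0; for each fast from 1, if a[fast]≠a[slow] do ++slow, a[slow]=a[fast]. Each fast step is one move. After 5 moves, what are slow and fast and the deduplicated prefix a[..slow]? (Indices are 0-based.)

(s=0,f=1) a[fast]=2≠a[slow]=1 write a[1]=2 → slow++,fast++
(s=1,f=2) a[fast]=4≠a[slow]=2 write a[2]=4 → slow++,fast++
(s=2,f=3) a[fast]=5≠a[slow]=4 write a[3]=5 → slow++,fast++
(s=3,f=4) a[fast]=6≠a[slow]=5 write a[4]=6 → slow++,fast++
(s=4,f=5) a[fast]=6=a[slow] dup → fast++

slow=4, fast=6, prefix=[1, 2, 4, 5, 6]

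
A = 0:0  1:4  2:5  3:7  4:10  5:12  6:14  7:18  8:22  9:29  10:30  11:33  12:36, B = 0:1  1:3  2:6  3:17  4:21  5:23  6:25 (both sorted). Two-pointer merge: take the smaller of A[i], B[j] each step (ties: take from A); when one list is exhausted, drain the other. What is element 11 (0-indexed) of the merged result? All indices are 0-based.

merged[11] = 18

[i=0,j=0] A[i]=0<=B[j]=1 take 0 → i++
[i=1,j=0] A[i]=4>B[j]=1 take 1 → j++
[i=1,j=1] A[i]=4>B[j]=3 take 3 → j++
[i=1,j=2] A[i]=4<=B[j]=6 take 4 → i++
[i=2,j=2] A[i]=5<=B[j]=6 take 5 → i++
[i=3,j=2] A[i]=7>B[j]=6 take 6 → j++
[i=3,j=3] A[i]=7<=B[j]=17 take 7 → i++
[i=4,j=3] A[i]=10<=B[j]=17 take 10 → i++
[i=5,j=3] A[i]=12<=B[j]=17 take 12 → i++
[i=6,j=3] A[i]=14<=B[j]=17 take 14 → i++
[i=7,j=3] A[i]=18>B[j]=17 take 17 → j++
[i=7,j=4] A[i]=18<=B[j]=21 take 18 → i++
[i=8,j=4] A[i]=22>B[j]=21 take 21 → j++
[i=8,j=5] A[i]=22<=B[j]=23 take 22 → i++
[i=9,j=5] A[i]=29>B[j]=23 take 23 → j++
[i=9,j=6] A[i]=29>B[j]=25 take 25 → j++
[i=9,j=7] B done, take A[i]=29 → i++
[i=10,j=7] B done, take A[i]=30 → i++
[i=11,j=7] B done, take A[i]=33 → i++
[i=12,j=7] B done, take A[i]=36 → i++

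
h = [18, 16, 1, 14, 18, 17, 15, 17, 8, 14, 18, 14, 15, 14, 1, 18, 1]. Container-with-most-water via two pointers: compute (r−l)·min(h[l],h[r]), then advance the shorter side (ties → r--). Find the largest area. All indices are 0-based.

max area = 270

l=0 r=16: min(18,1)*16=16 best=16 *, r--
l=0 r=15: min(18,18)*15=270 best=270 *, r--
l=0 r=14: min(18,1)*14=14 best=270, r--
l=0 r=13: min(18,14)*13=182 best=270, r--
l=0 r=12: min(18,15)*12=180 best=270, r--
l=0 r=11: min(18,14)*11=154 best=270, r--
l=0 r=10: min(18,18)*10=180 best=270, r--
l=0 r=9: min(18,14)*9=126 best=270, r--
l=0 r=8: min(18,8)*8=64 best=270, r--
l=0 r=7: min(18,17)*7=119 best=270, r--
l=0 r=6: min(18,15)*6=90 best=270, r--
l=0 r=5: min(18,17)*5=85 best=270, r--
l=0 r=4: min(18,18)*4=72 best=270, r--
l=0 r=3: min(18,14)*3=42 best=270, r--
l=0 r=2: min(18,1)*2=2 best=270, r--
l=0 r=1: min(18,16)*1=16 best=270, r--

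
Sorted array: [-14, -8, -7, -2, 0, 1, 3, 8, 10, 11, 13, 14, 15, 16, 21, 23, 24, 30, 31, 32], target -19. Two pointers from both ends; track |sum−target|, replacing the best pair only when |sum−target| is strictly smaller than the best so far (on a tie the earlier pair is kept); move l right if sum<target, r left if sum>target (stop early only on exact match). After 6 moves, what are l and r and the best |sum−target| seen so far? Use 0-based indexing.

l=0, r=13, best |Δ|=26

l=0 r=19: -14+32=18 d=37 *, r--
l=0 r=18: -14+31=17 d=36 *, r--
l=0 r=17: -14+30=16 d=35 *, r--
l=0 r=16: -14+24=10 d=29 *, r--
l=0 r=15: -14+23=9 d=28 *, r--
l=0 r=14: -14+21=7 d=26 *, r--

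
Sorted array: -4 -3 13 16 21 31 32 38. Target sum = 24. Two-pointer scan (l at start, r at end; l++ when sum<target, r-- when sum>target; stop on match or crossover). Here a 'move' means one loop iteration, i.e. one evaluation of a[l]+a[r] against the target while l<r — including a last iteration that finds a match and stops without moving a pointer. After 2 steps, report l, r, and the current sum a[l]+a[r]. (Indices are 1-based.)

l=1 r=8: -4+38=34 >24, r--
l=1 r=7: -4+32=28 >24, r--

l=1, r=6, sum=27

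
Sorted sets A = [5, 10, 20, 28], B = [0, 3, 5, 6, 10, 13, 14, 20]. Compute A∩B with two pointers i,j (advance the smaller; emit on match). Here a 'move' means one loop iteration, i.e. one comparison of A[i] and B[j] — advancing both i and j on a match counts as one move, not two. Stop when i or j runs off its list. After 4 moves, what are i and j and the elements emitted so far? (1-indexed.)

[i=1,j=1] 5>0 → j++
[i=1,j=2] 5>3 → j++
[i=1,j=3] 5==5 emit → i++,j++
[i=2,j=4] 10>6 → j++

i=2, j=5, emitted=[5]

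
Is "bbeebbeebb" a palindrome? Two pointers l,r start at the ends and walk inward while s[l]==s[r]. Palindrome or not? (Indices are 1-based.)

l=1 r=10: 'b'=='b', l++,r--
l=2 r=9: 'b'=='b', l++,r--
l=3 r=8: 'e'=='e', l++,r--
l=4 r=7: 'e'=='e', l++,r--
l=5 r=6: 'b'=='b', l++,r--

palindrome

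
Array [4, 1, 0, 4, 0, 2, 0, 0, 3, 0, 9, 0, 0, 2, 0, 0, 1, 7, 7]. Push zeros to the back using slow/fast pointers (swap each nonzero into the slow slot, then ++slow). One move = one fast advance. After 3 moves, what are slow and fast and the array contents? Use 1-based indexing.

(s=1,f=1) a[fast]=4≠0 swap→a[1]=4 → slow++,fast++
(s=2,f=2) a[fast]=1≠0 swap→a[2]=1 → slow++,fast++
(s=3,f=3) a[fast]=0 → fast++

slow=3, fast=4, a=[4, 1, 0, 4, 0, 2, 0, 0, 3, 0, 9, 0, 0, 2, 0, 0, 1, 7, 7]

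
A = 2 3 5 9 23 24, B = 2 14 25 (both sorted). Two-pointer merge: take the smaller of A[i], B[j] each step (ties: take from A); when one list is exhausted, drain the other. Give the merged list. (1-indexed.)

[i=1,j=1] A[i]=2<=B[j]=2 take 2 → i++
[i=2,j=1] A[i]=3>B[j]=2 take 2 → j++
[i=2,j=2] A[i]=3<=B[j]=14 take 3 → i++
[i=3,j=2] A[i]=5<=B[j]=14 take 5 → i++
[i=4,j=2] A[i]=9<=B[j]=14 take 9 → i++
[i=5,j=2] A[i]=23>B[j]=14 take 14 → j++
[i=5,j=3] A[i]=23<=B[j]=25 take 23 → i++
[i=6,j=3] A[i]=24<=B[j]=25 take 24 → i++
[i=7,j=3] A done, take B[j]=25 → j++

[2, 2, 3, 5, 9, 14, 23, 24, 25]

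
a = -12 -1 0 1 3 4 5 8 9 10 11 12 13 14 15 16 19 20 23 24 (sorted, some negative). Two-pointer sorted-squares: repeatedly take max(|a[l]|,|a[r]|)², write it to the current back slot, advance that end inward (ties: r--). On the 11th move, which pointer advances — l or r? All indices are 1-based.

l=1 r=20: |-12|<=|24| out[20]=576, r--
l=1 r=19: |-12|<=|23| out[19]=529, r--
l=1 r=18: |-12|<=|20| out[18]=400, r--
l=1 r=17: |-12|<=|19| out[17]=361, r--
l=1 r=16: |-12|<=|16| out[16]=256, r--
l=1 r=15: |-12|<=|15| out[15]=225, r--
l=1 r=14: |-12|<=|14| out[14]=196, r--
l=1 r=13: |-12|<=|13| out[13]=169, r--
l=1 r=12: |-12|<=|12| out[12]=144, r--
l=1 r=11: |-12|>|11| out[11]=144, l++
l=2 r=11: |-1|<=|11| out[10]=121, r--

r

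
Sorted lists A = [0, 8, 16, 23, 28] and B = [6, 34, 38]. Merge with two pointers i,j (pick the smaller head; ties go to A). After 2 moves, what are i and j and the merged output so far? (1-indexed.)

i=2, j=2, merged so far=[0, 6]

[i=1,j=1] A[i]=0<=B[j]=6 take 0 → i++
[i=2,j=1] A[i]=8>B[j]=6 take 6 → j++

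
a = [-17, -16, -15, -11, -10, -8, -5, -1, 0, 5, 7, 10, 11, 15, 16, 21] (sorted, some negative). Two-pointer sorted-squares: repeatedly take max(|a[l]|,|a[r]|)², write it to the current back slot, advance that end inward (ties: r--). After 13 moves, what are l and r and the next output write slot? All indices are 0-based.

l=6, r=8, next write slot=2

l=0 r=15: |-17|<=|21| out[15]=441, r--
l=0 r=14: |-17|>|16| out[14]=289, l++
l=1 r=14: |-16|<=|16| out[13]=256, r--
l=1 r=13: |-16|>|15| out[12]=256, l++
l=2 r=13: |-15|<=|15| out[11]=225, r--
l=2 r=12: |-15|>|11| out[10]=225, l++
l=3 r=12: |-11|<=|11| out[9]=121, r--
l=3 r=11: |-11|>|10| out[8]=121, l++
l=4 r=11: |-10|<=|10| out[7]=100, r--
l=4 r=10: |-10|>|7| out[6]=100, l++
l=5 r=10: |-8|>|7| out[5]=64, l++
l=6 r=10: |-5|<=|7| out[4]=49, r--
l=6 r=9: |-5|<=|5| out[3]=25, r--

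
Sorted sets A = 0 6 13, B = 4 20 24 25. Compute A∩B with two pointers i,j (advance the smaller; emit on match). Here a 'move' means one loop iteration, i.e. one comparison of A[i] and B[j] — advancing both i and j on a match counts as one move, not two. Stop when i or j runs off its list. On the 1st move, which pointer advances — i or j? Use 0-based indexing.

i

[i=0,j=0] 0<4 → i++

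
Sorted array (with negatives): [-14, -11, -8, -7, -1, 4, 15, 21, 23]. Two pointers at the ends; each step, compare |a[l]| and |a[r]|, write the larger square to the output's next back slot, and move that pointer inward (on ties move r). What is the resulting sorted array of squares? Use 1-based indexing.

[1,9] |-14|<=|23| out[9]=529 → r--
[1,8] |-14|<=|21| out[8]=441 → r--
[1,7] |-14|<=|15| out[7]=225 → r--
[1,6] |-14|>|4| out[6]=196 → l++
[2,6] |-11|>|4| out[5]=121 → l++
[3,6] |-8|>|4| out[4]=64 → l++
[4,6] |-7|>|4| out[3]=49 → l++
[5,6] |-1|<=|4| out[2]=16 → r--
[5,5] |-1|<=|-1| out[1]=1 → r--

[1, 16, 49, 64, 121, 196, 225, 441, 529]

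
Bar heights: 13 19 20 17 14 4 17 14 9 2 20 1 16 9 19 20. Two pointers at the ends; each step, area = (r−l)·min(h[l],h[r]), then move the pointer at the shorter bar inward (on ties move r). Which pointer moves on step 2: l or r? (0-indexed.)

[0,15] min(13,20)*15=195 best=195 * → l++
[1,15] min(19,20)*14=266 best=266 * → l++

l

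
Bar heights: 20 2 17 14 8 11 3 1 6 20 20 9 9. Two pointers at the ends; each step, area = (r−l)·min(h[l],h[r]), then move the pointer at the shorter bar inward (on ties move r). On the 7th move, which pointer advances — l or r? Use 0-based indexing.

l=0 r=12: min(20,9)*12=108 best=108 *, r--
l=0 r=11: min(20,9)*11=99 best=108, r--
l=0 r=10: min(20,20)*10=200 best=200 *, r--
l=0 r=9: min(20,20)*9=180 best=200, r--
l=0 r=8: min(20,6)*8=48 best=200, r--
l=0 r=7: min(20,1)*7=7 best=200, r--
l=0 r=6: min(20,3)*6=18 best=200, r--

r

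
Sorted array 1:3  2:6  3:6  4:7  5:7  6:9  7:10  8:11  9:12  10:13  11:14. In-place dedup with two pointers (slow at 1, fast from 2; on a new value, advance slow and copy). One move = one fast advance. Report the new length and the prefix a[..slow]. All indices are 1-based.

length 9; prefix = [3, 6, 7, 9, 10, 11, 12, 13, 14]

slow=1 fast=2: a[fast]=6≠a[slow]=3 write a[2]=6, slow++,fast++
slow=2 fast=3: a[fast]=6=a[slow] dup, fast++
slow=2 fast=4: a[fast]=7≠a[slow]=6 write a[3]=7, slow++,fast++
slow=3 fast=5: a[fast]=7=a[slow] dup, fast++
slow=3 fast=6: a[fast]=9≠a[slow]=7 write a[4]=9, slow++,fast++
slow=4 fast=7: a[fast]=10≠a[slow]=9 write a[5]=10, slow++,fast++
slow=5 fast=8: a[fast]=11≠a[slow]=10 write a[6]=11, slow++,fast++
slow=6 fast=9: a[fast]=12≠a[slow]=11 write a[7]=12, slow++,fast++
slow=7 fast=10: a[fast]=13≠a[slow]=12 write a[8]=13, slow++,fast++
slow=8 fast=11: a[fast]=14≠a[slow]=13 write a[9]=14, slow++,fast++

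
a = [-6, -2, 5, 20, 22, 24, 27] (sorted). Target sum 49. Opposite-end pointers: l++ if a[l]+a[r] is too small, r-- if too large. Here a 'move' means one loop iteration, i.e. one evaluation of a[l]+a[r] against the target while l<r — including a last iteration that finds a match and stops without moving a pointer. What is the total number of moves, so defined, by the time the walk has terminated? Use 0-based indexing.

l=0 r=6: -6+27=21 <49, l++
l=1 r=6: -2+27=25 <49, l++
l=2 r=6: 5+27=32 <49, l++
l=3 r=6: 20+27=47 <49, l++
l=4 r=6: 22+27=49, found

5 moves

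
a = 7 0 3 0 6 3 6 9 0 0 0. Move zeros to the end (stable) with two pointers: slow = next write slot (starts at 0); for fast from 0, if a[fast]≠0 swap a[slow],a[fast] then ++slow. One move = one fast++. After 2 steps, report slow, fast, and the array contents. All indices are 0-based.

slow=1, fast=2, a=[7, 0, 3, 0, 6, 3, 6, 9, 0, 0, 0]

slow=0 fast=0: a[fast]=7≠0 swap→a[0]=7, slow++,fast++
slow=1 fast=1: a[fast]=0, fast++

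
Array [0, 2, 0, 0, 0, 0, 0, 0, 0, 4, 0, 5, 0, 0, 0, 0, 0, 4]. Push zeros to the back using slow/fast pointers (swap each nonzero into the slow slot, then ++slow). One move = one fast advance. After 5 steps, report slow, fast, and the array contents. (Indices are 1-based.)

(s=1,f=1) a[fast]=0 → fast++
(s=1,f=2) a[fast]=2≠0 swap→a[1]=2 → slow++,fast++
(s=2,f=3) a[fast]=0 → fast++
(s=2,f=4) a[fast]=0 → fast++
(s=2,f=5) a[fast]=0 → fast++

slow=2, fast=6, a=[2, 0, 0, 0, 0, 0, 0, 0, 0, 4, 0, 5, 0, 0, 0, 0, 0, 4]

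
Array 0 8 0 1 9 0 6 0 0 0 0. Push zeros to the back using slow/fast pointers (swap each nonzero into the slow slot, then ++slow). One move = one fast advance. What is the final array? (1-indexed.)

[8, 1, 9, 6, 0, 0, 0, 0, 0, 0, 0]

slow=1 fast=1: a[fast]=0, fast++
slow=1 fast=2: a[fast]=8≠0 swap→a[1]=8, slow++,fast++
slow=2 fast=3: a[fast]=0, fast++
slow=2 fast=4: a[fast]=1≠0 swap→a[2]=1, slow++,fast++
slow=3 fast=5: a[fast]=9≠0 swap→a[3]=9, slow++,fast++
slow=4 fast=6: a[fast]=0, fast++
slow=4 fast=7: a[fast]=6≠0 swap→a[4]=6, slow++,fast++
slow=5 fast=8: a[fast]=0, fast++
slow=5 fast=9: a[fast]=0, fast++
slow=5 fast=10: a[fast]=0, fast++
slow=5 fast=11: a[fast]=0, fast++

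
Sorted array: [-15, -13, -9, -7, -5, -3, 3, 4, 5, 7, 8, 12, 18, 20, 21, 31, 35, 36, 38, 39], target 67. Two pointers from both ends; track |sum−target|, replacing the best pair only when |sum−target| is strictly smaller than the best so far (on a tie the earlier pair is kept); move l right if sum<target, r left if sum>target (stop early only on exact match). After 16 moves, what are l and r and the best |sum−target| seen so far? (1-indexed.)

[1,20] -15+39=24 d=43 * → l++
[2,20] -13+39=26 d=41 * → l++
[3,20] -9+39=30 d=37 * → l++
[4,20] -7+39=32 d=35 * → l++
[5,20] -5+39=34 d=33 * → l++
[6,20] -3+39=36 d=31 * → l++
[7,20] 3+39=42 d=25 * → l++
[8,20] 4+39=43 d=24 * → l++
[9,20] 5+39=44 d=23 * → l++
[10,20] 7+39=46 d=21 * → l++
[11,20] 8+39=47 d=20 * → l++
[12,20] 12+39=51 d=16 * → l++
[13,20] 18+39=57 d=10 * → l++
[14,20] 20+39=59 d=8 * → l++
[15,20] 21+39=60 d=7 * → l++
[16,20] 31+39=70 d=3 * → r--

l=16, r=19, best |Δ|=3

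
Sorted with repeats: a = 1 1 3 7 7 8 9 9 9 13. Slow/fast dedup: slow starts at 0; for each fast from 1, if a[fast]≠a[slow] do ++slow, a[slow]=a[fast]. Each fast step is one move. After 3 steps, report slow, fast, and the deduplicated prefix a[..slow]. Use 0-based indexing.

slow=2, fast=4, prefix=[1, 3, 7]

slow=0 fast=1: a[fast]=1=a[slow] dup, fast++
slow=0 fast=2: a[fast]=3≠a[slow]=1 write a[1]=3, slow++,fast++
slow=1 fast=3: a[fast]=7≠a[slow]=3 write a[2]=7, slow++,fast++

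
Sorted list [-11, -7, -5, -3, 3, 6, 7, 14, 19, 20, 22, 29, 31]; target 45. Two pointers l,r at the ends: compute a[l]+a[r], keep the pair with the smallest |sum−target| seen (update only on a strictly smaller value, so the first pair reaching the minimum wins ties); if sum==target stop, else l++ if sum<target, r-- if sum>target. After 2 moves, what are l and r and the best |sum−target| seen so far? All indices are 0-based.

[0,12] -11+31=20 d=25 * → l++
[1,12] -7+31=24 d=21 * → l++

l=2, r=12, best |Δ|=21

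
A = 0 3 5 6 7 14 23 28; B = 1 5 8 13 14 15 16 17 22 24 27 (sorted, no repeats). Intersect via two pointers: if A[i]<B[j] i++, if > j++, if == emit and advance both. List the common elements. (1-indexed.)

[i=1,j=1] 0<1 → i++
[i=2,j=1] 3>1 → j++
[i=2,j=2] 3<5 → i++
[i=3,j=2] 5==5 emit → i++,j++
[i=4,j=3] 6<8 → i++
[i=5,j=3] 7<8 → i++
[i=6,j=3] 14>8 → j++
[i=6,j=4] 14>13 → j++
[i=6,j=5] 14==14 emit → i++,j++
[i=7,j=6] 23>15 → j++
[i=7,j=7] 23>16 → j++
[i=7,j=8] 23>17 → j++
[i=7,j=9] 23>22 → j++
[i=7,j=10] 23<24 → i++
[i=8,j=10] 28>24 → j++
[i=8,j=11] 28>27 → j++

intersection = [5, 14]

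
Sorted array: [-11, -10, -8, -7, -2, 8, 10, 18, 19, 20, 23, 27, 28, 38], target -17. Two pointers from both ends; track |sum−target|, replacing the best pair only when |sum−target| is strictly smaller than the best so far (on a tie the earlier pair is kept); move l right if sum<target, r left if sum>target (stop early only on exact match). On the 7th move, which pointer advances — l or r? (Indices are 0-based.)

r

l=0 r=13: -11+38=27 d=44 *, r--
l=0 r=12: -11+28=17 d=34 *, r--
l=0 r=11: -11+27=16 d=33 *, r--
l=0 r=10: -11+23=12 d=29 *, r--
l=0 r=9: -11+20=9 d=26 *, r--
l=0 r=8: -11+19=8 d=25 *, r--
l=0 r=7: -11+18=7 d=24 *, r--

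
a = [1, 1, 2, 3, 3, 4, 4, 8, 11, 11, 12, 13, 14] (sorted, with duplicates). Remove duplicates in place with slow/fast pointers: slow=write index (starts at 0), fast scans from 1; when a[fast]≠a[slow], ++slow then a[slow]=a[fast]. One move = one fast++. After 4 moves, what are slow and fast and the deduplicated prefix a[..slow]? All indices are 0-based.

slow=2, fast=5, prefix=[1, 2, 3]

(s=0,f=1) a[fast]=1=a[slow] dup → fast++
(s=0,f=2) a[fast]=2≠a[slow]=1 write a[1]=2 → slow++,fast++
(s=1,f=3) a[fast]=3≠a[slow]=2 write a[2]=3 → slow++,fast++
(s=2,f=4) a[fast]=3=a[slow] dup → fast++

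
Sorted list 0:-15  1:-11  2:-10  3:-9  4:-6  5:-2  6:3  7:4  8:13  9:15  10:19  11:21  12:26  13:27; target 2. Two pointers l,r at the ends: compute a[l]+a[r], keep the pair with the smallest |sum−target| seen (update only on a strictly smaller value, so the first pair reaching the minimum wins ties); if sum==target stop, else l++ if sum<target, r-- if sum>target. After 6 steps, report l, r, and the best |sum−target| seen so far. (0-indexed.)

l=0 r=13: -15+27=12 d=10 *, r--
l=0 r=12: -15+26=11 d=9 *, r--
l=0 r=11: -15+21=6 d=4 *, r--
l=0 r=10: -15+19=4 d=2 *, r--
l=0 r=9: -15+15=0 d=2, l++
l=1 r=9: -11+15=4 d=2, r--

l=1, r=8, best |Δ|=2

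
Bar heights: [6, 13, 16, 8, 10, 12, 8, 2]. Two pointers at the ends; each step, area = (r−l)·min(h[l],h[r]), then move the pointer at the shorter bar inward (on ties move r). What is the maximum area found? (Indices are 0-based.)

max area = 48

[0,7] min(6,2)*7=14 best=14 * → r--
[0,6] min(6,8)*6=36 best=36 * → l++
[1,6] min(13,8)*5=40 best=40 * → r--
[1,5] min(13,12)*4=48 best=48 * → r--
[1,4] min(13,10)*3=30 best=48 → r--
[1,3] min(13,8)*2=16 best=48 → r--
[1,2] min(13,16)*1=13 best=48 → l++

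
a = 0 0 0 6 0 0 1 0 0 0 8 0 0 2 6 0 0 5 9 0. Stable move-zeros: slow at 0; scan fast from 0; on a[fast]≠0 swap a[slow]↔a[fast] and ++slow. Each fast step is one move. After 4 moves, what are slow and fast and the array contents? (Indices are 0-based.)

(s=0,f=0) a[fast]=0 → fast++
(s=0,f=1) a[fast]=0 → fast++
(s=0,f=2) a[fast]=0 → fast++
(s=0,f=3) a[fast]=6≠0 swap→a[0]=6 → slow++,fast++

slow=1, fast=4, a=[6, 0, 0, 0, 0, 0, 1, 0, 0, 0, 8, 0, 0, 2, 6, 0, 0, 5, 9, 0]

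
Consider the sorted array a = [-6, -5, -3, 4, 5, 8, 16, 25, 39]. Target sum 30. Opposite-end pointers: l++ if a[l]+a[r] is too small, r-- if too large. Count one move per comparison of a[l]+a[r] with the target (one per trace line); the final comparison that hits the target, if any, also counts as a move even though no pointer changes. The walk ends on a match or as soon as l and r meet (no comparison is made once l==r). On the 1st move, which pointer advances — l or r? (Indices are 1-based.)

r

[1,9] -6+39=33 >30 → r--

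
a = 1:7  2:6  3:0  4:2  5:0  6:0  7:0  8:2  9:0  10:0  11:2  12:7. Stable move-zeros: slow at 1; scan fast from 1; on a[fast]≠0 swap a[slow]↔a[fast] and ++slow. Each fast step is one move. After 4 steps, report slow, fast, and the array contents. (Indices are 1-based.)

slow=4, fast=5, a=[7, 6, 2, 0, 0, 0, 0, 2, 0, 0, 2, 7]

slow=1 fast=1: a[fast]=7≠0 swap→a[1]=7, slow++,fast++
slow=2 fast=2: a[fast]=6≠0 swap→a[2]=6, slow++,fast++
slow=3 fast=3: a[fast]=0, fast++
slow=3 fast=4: a[fast]=2≠0 swap→a[3]=2, slow++,fast++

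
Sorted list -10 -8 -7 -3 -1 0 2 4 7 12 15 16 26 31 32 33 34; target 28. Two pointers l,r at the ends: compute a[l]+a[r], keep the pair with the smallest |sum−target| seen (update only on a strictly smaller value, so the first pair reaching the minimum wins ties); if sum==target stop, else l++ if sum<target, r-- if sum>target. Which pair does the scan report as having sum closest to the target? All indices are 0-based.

pair (-3, 31) with sum 28 (|Δ|=0)

[0,16] -10+34=24 d=4 * → l++
[1,16] -8+34=26 d=2 * → l++
[2,16] -7+34=27 d=1 * → l++
[3,16] -3+34=31 d=3 → r--
[3,15] -3+33=30 d=2 → r--
[3,14] -3+32=29 d=1 → r--
[3,13] -3+31=28 d=0 * → stop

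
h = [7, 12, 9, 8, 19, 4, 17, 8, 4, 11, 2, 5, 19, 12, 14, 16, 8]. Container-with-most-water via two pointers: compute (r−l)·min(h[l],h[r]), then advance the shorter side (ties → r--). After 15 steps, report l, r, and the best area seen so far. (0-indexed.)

l=0 r=16: min(7,8)*16=112 best=112 *, l++
l=1 r=16: min(12,8)*15=120 best=120 *, r--
l=1 r=15: min(12,16)*14=168 best=168 *, l++
l=2 r=15: min(9,16)*13=117 best=168, l++
l=3 r=15: min(8,16)*12=96 best=168, l++
l=4 r=15: min(19,16)*11=176 best=176 *, r--
l=4 r=14: min(19,14)*10=140 best=176, r--
l=4 r=13: min(19,12)*9=108 best=176, r--
l=4 r=12: min(19,19)*8=152 best=176, r--
l=4 r=11: min(19,5)*7=35 best=176, r--
l=4 r=10: min(19,2)*6=12 best=176, r--
l=4 r=9: min(19,11)*5=55 best=176, r--
l=4 r=8: min(19,4)*4=16 best=176, r--
l=4 r=7: min(19,8)*3=24 best=176, r--
l=4 r=6: min(19,17)*2=34 best=176, r--

l=4, r=5, best area=176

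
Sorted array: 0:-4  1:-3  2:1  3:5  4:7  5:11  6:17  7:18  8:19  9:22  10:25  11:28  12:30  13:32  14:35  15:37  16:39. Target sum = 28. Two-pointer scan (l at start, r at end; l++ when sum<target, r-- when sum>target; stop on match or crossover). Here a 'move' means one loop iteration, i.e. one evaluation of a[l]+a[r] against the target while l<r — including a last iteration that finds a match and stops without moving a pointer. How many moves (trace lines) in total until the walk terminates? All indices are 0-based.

[0,16] -4+39=35 >28 → r--
[0,15] -4+37=33 >28 → r--
[0,14] -4+35=31 >28 → r--
[0,13] -4+32=28 → found

4 moves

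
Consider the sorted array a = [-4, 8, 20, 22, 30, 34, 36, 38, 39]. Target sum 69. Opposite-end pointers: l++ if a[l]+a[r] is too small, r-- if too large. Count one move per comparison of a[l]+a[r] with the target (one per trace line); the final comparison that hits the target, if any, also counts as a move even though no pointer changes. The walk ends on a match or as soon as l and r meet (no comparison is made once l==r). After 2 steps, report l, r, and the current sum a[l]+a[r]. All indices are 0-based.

l=0 r=8: -4+39=35 <69, l++
l=1 r=8: 8+39=47 <69, l++

l=2, r=8, sum=59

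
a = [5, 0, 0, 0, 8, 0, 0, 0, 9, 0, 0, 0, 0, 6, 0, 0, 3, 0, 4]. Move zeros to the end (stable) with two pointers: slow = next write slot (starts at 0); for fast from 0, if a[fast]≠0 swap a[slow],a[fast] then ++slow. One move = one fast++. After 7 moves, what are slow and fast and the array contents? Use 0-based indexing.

slow=0 fast=0: a[fast]=5≠0 swap→a[0]=5, slow++,fast++
slow=1 fast=1: a[fast]=0, fast++
slow=1 fast=2: a[fast]=0, fast++
slow=1 fast=3: a[fast]=0, fast++
slow=1 fast=4: a[fast]=8≠0 swap→a[1]=8, slow++,fast++
slow=2 fast=5: a[fast]=0, fast++
slow=2 fast=6: a[fast]=0, fast++

slow=2, fast=7, a=[5, 8, 0, 0, 0, 0, 0, 0, 9, 0, 0, 0, 0, 6, 0, 0, 3, 0, 4]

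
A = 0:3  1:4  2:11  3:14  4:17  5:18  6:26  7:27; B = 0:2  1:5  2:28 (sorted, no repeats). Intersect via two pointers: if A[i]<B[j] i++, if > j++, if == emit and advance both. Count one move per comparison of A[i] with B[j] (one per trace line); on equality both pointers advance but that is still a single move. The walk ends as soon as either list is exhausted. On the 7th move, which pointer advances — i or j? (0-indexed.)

i=0 j=0: 3>2, j++
i=0 j=1: 3<5, i++
i=1 j=1: 4<5, i++
i=2 j=1: 11>5, j++
i=2 j=2: 11<28, i++
i=3 j=2: 14<28, i++
i=4 j=2: 17<28, i++

i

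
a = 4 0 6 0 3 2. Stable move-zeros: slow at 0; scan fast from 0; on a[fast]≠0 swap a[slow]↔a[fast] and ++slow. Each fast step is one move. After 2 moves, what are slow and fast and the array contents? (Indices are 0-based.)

slow=1, fast=2, a=[4, 0, 6, 0, 3, 2]

slow=0 fast=0: a[fast]=4≠0 swap→a[0]=4, slow++,fast++
slow=1 fast=1: a[fast]=0, fast++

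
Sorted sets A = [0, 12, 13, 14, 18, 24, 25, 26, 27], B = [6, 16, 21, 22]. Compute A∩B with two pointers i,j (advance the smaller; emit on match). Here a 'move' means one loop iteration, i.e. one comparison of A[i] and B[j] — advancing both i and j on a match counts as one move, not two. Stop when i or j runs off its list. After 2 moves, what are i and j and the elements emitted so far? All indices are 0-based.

i=1, j=1, emitted=[]

i=0 j=0: 0<6, i++
i=1 j=0: 12>6, j++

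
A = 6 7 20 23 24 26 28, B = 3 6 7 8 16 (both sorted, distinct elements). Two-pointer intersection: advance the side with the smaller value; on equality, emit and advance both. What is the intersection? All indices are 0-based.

intersection = [6, 7]

[i=0,j=0] 6>3 → j++
[i=0,j=1] 6==6 emit → i++,j++
[i=1,j=2] 7==7 emit → i++,j++
[i=2,j=3] 20>8 → j++
[i=2,j=4] 20>16 → j++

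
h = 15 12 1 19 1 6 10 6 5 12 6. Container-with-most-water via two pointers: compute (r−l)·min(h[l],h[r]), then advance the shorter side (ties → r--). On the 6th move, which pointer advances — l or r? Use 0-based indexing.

l=0 r=10: min(15,6)*10=60 best=60 *, r--
l=0 r=9: min(15,12)*9=108 best=108 *, r--
l=0 r=8: min(15,5)*8=40 best=108, r--
l=0 r=7: min(15,6)*7=42 best=108, r--
l=0 r=6: min(15,10)*6=60 best=108, r--
l=0 r=5: min(15,6)*5=30 best=108, r--

r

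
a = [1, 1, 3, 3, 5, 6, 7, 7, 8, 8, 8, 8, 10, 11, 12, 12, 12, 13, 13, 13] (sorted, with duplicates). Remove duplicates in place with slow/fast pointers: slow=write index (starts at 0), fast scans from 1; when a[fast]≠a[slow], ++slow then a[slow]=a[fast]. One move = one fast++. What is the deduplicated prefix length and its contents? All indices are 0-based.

(s=0,f=1) a[fast]=1=a[slow] dup → fast++
(s=0,f=2) a[fast]=3≠a[slow]=1 write a[1]=3 → slow++,fast++
(s=1,f=3) a[fast]=3=a[slow] dup → fast++
(s=1,f=4) a[fast]=5≠a[slow]=3 write a[2]=5 → slow++,fast++
(s=2,f=5) a[fast]=6≠a[slow]=5 write a[3]=6 → slow++,fast++
(s=3,f=6) a[fast]=7≠a[slow]=6 write a[4]=7 → slow++,fast++
(s=4,f=7) a[fast]=7=a[slow] dup → fast++
(s=4,f=8) a[fast]=8≠a[slow]=7 write a[5]=8 → slow++,fast++
(s=5,f=9) a[fast]=8=a[slow] dup → fast++
(s=5,f=10) a[fast]=8=a[slow] dup → fast++
(s=5,f=11) a[fast]=8=a[slow] dup → fast++
(s=5,f=12) a[fast]=10≠a[slow]=8 write a[6]=10 → slow++,fast++
(s=6,f=13) a[fast]=11≠a[slow]=10 write a[7]=11 → slow++,fast++
(s=7,f=14) a[fast]=12≠a[slow]=11 write a[8]=12 → slow++,fast++
(s=8,f=15) a[fast]=12=a[slow] dup → fast++
(s=8,f=16) a[fast]=12=a[slow] dup → fast++
(s=8,f=17) a[fast]=13≠a[slow]=12 write a[9]=13 → slow++,fast++
(s=9,f=18) a[fast]=13=a[slow] dup → fast++
(s=9,f=19) a[fast]=13=a[slow] dup → fast++

length 10; prefix = [1, 3, 5, 6, 7, 8, 10, 11, 12, 13]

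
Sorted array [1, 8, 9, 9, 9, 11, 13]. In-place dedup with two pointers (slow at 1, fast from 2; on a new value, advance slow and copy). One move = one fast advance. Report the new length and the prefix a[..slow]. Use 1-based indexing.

slow=1 fast=2: a[fast]=8≠a[slow]=1 write a[2]=8, slow++,fast++
slow=2 fast=3: a[fast]=9≠a[slow]=8 write a[3]=9, slow++,fast++
slow=3 fast=4: a[fast]=9=a[slow] dup, fast++
slow=3 fast=5: a[fast]=9=a[slow] dup, fast++
slow=3 fast=6: a[fast]=11≠a[slow]=9 write a[4]=11, slow++,fast++
slow=4 fast=7: a[fast]=13≠a[slow]=11 write a[5]=13, slow++,fast++

length 5; prefix = [1, 8, 9, 11, 13]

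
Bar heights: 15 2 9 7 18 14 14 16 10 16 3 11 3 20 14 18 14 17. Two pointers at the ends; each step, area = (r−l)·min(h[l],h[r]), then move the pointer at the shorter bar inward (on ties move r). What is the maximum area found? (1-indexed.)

max area = 255

l=1 r=18: min(15,17)*17=255 best=255 *, l++
l=2 r=18: min(2,17)*16=32 best=255, l++
l=3 r=18: min(9,17)*15=135 best=255, l++
l=4 r=18: min(7,17)*14=98 best=255, l++
l=5 r=18: min(18,17)*13=221 best=255, r--
l=5 r=17: min(18,14)*12=168 best=255, r--
l=5 r=16: min(18,18)*11=198 best=255, r--
l=5 r=15: min(18,14)*10=140 best=255, r--
l=5 r=14: min(18,20)*9=162 best=255, l++
l=6 r=14: min(14,20)*8=112 best=255, l++
l=7 r=14: min(14,20)*7=98 best=255, l++
l=8 r=14: min(16,20)*6=96 best=255, l++
l=9 r=14: min(10,20)*5=50 best=255, l++
l=10 r=14: min(16,20)*4=64 best=255, l++
l=11 r=14: min(3,20)*3=9 best=255, l++
l=12 r=14: min(11,20)*2=22 best=255, l++
l=13 r=14: min(3,20)*1=3 best=255, l++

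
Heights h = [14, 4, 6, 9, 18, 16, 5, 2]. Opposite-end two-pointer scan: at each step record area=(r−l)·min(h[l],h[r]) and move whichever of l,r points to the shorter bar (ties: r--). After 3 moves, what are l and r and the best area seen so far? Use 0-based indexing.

l=1, r=5, best area=70

[0,7] min(14,2)*7=14 best=14 * → r--
[0,6] min(14,5)*6=30 best=30 * → r--
[0,5] min(14,16)*5=70 best=70 * → l++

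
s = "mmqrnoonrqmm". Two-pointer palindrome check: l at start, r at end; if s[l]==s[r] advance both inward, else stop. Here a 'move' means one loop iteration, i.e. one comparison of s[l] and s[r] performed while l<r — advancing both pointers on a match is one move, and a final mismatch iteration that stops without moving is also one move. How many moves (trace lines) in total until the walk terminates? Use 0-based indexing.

[0,11] 'm'=='m' → l++,r--
[1,10] 'm'=='m' → l++,r--
[2,9] 'q'=='q' → l++,r--
[3,8] 'r'=='r' → l++,r--
[4,7] 'n'=='n' → l++,r--
[5,6] 'o'=='o' → l++,r--

6 moves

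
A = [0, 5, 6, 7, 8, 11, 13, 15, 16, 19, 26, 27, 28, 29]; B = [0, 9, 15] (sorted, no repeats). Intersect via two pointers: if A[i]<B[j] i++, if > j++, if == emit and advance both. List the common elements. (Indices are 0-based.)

i=0 j=0: 0==0 emit, i++,j++
i=1 j=1: 5<9, i++
i=2 j=1: 6<9, i++
i=3 j=1: 7<9, i++
i=4 j=1: 8<9, i++
i=5 j=1: 11>9, j++
i=5 j=2: 11<15, i++
i=6 j=2: 13<15, i++
i=7 j=2: 15==15 emit, i++,j++

intersection = [0, 15]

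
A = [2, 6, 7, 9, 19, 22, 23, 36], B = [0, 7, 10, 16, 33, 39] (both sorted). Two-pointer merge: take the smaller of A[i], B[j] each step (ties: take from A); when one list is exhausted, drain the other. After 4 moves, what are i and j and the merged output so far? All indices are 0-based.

i=0 j=0: A[i]=2>B[j]=0 take 0, j++
i=0 j=1: A[i]=2<=B[j]=7 take 2, i++
i=1 j=1: A[i]=6<=B[j]=7 take 6, i++
i=2 j=1: A[i]=7<=B[j]=7 take 7, i++

i=3, j=1, merged so far=[0, 2, 6, 7]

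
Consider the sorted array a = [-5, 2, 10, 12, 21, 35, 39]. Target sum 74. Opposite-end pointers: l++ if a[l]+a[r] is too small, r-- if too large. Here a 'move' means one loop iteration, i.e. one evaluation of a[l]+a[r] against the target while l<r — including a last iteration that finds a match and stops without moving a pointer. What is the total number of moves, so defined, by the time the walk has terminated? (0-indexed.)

6 moves

l=0 r=6: -5+39=34 <74, l++
l=1 r=6: 2+39=41 <74, l++
l=2 r=6: 10+39=49 <74, l++
l=3 r=6: 12+39=51 <74, l++
l=4 r=6: 21+39=60 <74, l++
l=5 r=6: 35+39=74, found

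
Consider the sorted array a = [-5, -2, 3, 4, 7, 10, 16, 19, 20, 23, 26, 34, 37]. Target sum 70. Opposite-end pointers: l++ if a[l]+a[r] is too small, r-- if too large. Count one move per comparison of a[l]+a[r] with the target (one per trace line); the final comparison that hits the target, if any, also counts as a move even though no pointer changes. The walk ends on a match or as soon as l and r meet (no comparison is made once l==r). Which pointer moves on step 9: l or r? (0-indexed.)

[0,12] -5+37=32 <70 → l++
[1,12] -2+37=35 <70 → l++
[2,12] 3+37=40 <70 → l++
[3,12] 4+37=41 <70 → l++
[4,12] 7+37=44 <70 → l++
[5,12] 10+37=47 <70 → l++
[6,12] 16+37=53 <70 → l++
[7,12] 19+37=56 <70 → l++
[8,12] 20+37=57 <70 → l++

l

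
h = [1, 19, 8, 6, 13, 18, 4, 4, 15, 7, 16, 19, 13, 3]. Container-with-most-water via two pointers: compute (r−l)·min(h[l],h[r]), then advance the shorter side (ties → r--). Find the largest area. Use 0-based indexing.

l=0 r=13: min(1,3)*13=13 best=13 *, l++
l=1 r=13: min(19,3)*12=36 best=36 *, r--
l=1 r=12: min(19,13)*11=143 best=143 *, r--
l=1 r=11: min(19,19)*10=190 best=190 *, r--
l=1 r=10: min(19,16)*9=144 best=190, r--
l=1 r=9: min(19,7)*8=56 best=190, r--
l=1 r=8: min(19,15)*7=105 best=190, r--
l=1 r=7: min(19,4)*6=24 best=190, r--
l=1 r=6: min(19,4)*5=20 best=190, r--
l=1 r=5: min(19,18)*4=72 best=190, r--
l=1 r=4: min(19,13)*3=39 best=190, r--
l=1 r=3: min(19,6)*2=12 best=190, r--
l=1 r=2: min(19,8)*1=8 best=190, r--

max area = 190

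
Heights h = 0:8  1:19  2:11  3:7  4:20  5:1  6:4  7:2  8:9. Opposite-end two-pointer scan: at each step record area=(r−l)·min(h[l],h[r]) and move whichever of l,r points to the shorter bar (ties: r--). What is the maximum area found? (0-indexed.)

[0,8] min(8,9)*8=64 best=64 * → l++
[1,8] min(19,9)*7=63 best=64 → r--
[1,7] min(19,2)*6=12 best=64 → r--
[1,6] min(19,4)*5=20 best=64 → r--
[1,5] min(19,1)*4=4 best=64 → r--
[1,4] min(19,20)*3=57 best=64 → l++
[2,4] min(11,20)*2=22 best=64 → l++
[3,4] min(7,20)*1=7 best=64 → l++

max area = 64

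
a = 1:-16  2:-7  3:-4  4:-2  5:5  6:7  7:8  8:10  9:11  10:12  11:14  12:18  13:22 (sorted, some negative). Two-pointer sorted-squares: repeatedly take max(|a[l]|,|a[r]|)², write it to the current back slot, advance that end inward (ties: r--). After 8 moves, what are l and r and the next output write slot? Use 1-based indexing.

l=2, r=6, next write slot=5

[1,13] |-16|<=|22| out[13]=484 → r--
[1,12] |-16|<=|18| out[12]=324 → r--
[1,11] |-16|>|14| out[11]=256 → l++
[2,11] |-7|<=|14| out[10]=196 → r--
[2,10] |-7|<=|12| out[9]=144 → r--
[2,9] |-7|<=|11| out[8]=121 → r--
[2,8] |-7|<=|10| out[7]=100 → r--
[2,7] |-7|<=|8| out[6]=64 → r--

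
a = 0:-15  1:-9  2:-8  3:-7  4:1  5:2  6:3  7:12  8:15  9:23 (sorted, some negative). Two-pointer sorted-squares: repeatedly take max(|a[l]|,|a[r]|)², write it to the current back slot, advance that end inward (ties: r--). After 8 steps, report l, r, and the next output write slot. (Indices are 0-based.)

l=4, r=5, next write slot=1

l=0 r=9: |-15|<=|23| out[9]=529, r--
l=0 r=8: |-15|<=|15| out[8]=225, r--
l=0 r=7: |-15|>|12| out[7]=225, l++
l=1 r=7: |-9|<=|12| out[6]=144, r--
l=1 r=6: |-9|>|3| out[5]=81, l++
l=2 r=6: |-8|>|3| out[4]=64, l++
l=3 r=6: |-7|>|3| out[3]=49, l++
l=4 r=6: |1|<=|3| out[2]=9, r--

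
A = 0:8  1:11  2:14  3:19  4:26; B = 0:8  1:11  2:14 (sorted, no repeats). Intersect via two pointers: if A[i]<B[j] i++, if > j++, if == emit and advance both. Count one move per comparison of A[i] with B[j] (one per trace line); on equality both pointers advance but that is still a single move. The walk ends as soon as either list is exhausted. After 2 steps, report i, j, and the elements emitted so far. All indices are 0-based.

[i=0,j=0] 8==8 emit → i++,j++
[i=1,j=1] 11==11 emit → i++,j++

i=2, j=2, emitted=[8, 11]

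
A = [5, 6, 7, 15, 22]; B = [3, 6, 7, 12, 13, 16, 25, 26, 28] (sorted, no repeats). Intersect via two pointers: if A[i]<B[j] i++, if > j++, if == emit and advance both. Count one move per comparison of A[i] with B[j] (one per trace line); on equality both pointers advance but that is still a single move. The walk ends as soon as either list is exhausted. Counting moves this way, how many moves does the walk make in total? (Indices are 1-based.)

9 moves

[i=1,j=1] 5>3 → j++
[i=1,j=2] 5<6 → i++
[i=2,j=2] 6==6 emit → i++,j++
[i=3,j=3] 7==7 emit → i++,j++
[i=4,j=4] 15>12 → j++
[i=4,j=5] 15>13 → j++
[i=4,j=6] 15<16 → i++
[i=5,j=6] 22>16 → j++
[i=5,j=7] 22<25 → i++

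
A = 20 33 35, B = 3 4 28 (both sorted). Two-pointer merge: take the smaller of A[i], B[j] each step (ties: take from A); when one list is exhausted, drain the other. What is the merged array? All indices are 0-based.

[3, 4, 20, 28, 33, 35]

[i=0,j=0] A[i]=20>B[j]=3 take 3 → j++
[i=0,j=1] A[i]=20>B[j]=4 take 4 → j++
[i=0,j=2] A[i]=20<=B[j]=28 take 20 → i++
[i=1,j=2] A[i]=33>B[j]=28 take 28 → j++
[i=1,j=3] B done, take A[i]=33 → i++
[i=2,j=3] B done, take A[i]=35 → i++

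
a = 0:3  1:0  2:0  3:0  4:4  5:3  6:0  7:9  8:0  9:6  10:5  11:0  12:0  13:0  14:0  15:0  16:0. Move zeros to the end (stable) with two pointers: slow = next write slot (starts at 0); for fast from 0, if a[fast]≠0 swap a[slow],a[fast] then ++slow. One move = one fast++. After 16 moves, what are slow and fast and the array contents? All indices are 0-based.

slow=6, fast=16, a=[3, 4, 3, 9, 6, 5, 0, 0, 0, 0, 0, 0, 0, 0, 0, 0, 0]

slow=0 fast=0: a[fast]=3≠0 swap→a[0]=3, slow++,fast++
slow=1 fast=1: a[fast]=0, fast++
slow=1 fast=2: a[fast]=0, fast++
slow=1 fast=3: a[fast]=0, fast++
slow=1 fast=4: a[fast]=4≠0 swap→a[1]=4, slow++,fast++
slow=2 fast=5: a[fast]=3≠0 swap→a[2]=3, slow++,fast++
slow=3 fast=6: a[fast]=0, fast++
slow=3 fast=7: a[fast]=9≠0 swap→a[3]=9, slow++,fast++
slow=4 fast=8: a[fast]=0, fast++
slow=4 fast=9: a[fast]=6≠0 swap→a[4]=6, slow++,fast++
slow=5 fast=10: a[fast]=5≠0 swap→a[5]=5, slow++,fast++
slow=6 fast=11: a[fast]=0, fast++
slow=6 fast=12: a[fast]=0, fast++
slow=6 fast=13: a[fast]=0, fast++
slow=6 fast=14: a[fast]=0, fast++
slow=6 fast=15: a[fast]=0, fast++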